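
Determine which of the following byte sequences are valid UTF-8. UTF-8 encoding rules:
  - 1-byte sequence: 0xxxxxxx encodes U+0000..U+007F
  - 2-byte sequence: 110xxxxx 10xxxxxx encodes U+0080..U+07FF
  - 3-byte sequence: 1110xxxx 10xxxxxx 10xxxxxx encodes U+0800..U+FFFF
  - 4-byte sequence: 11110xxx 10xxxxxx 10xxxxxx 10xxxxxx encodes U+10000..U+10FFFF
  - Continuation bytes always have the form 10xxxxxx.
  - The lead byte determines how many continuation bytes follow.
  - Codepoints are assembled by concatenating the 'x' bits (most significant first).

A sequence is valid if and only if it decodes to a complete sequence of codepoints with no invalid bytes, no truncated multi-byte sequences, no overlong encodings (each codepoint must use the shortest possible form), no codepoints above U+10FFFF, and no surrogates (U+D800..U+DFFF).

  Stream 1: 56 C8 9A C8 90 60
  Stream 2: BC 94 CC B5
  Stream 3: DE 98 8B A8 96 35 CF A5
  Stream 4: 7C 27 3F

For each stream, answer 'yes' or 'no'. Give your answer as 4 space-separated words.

Answer: yes no no yes

Derivation:
Stream 1: decodes cleanly. VALID
Stream 2: error at byte offset 0. INVALID
Stream 3: error at byte offset 2. INVALID
Stream 4: decodes cleanly. VALID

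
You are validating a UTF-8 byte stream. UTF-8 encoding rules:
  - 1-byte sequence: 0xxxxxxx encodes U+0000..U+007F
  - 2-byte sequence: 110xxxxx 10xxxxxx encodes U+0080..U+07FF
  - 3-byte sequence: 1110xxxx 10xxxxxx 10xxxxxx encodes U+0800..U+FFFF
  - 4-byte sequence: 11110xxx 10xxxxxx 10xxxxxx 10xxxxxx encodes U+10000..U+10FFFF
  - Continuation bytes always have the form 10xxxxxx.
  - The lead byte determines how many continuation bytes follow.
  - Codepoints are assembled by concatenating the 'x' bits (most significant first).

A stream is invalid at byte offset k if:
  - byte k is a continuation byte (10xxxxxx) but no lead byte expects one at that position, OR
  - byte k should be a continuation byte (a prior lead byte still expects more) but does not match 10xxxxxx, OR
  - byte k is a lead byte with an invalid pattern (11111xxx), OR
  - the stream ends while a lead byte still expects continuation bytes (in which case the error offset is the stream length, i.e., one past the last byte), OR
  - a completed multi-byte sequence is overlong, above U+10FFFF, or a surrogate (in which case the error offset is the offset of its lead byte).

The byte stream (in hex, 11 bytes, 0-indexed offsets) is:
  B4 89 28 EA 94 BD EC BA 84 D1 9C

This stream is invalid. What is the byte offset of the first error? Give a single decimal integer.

Byte[0]=B4: INVALID lead byte (not 0xxx/110x/1110/11110)

Answer: 0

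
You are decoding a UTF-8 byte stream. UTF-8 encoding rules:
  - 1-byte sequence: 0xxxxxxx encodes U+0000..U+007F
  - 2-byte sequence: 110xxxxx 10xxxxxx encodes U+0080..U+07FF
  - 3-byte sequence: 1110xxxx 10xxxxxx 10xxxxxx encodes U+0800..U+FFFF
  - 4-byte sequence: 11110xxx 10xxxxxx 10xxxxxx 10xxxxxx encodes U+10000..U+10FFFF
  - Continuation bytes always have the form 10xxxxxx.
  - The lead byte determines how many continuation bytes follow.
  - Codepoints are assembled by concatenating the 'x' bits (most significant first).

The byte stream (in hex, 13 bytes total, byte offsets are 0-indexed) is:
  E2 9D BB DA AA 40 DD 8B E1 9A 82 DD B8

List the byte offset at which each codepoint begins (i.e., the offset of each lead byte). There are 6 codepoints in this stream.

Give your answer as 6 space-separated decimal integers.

Byte[0]=E2: 3-byte lead, need 2 cont bytes. acc=0x2
Byte[1]=9D: continuation. acc=(acc<<6)|0x1D=0x9D
Byte[2]=BB: continuation. acc=(acc<<6)|0x3B=0x277B
Completed: cp=U+277B (starts at byte 0)
Byte[3]=DA: 2-byte lead, need 1 cont bytes. acc=0x1A
Byte[4]=AA: continuation. acc=(acc<<6)|0x2A=0x6AA
Completed: cp=U+06AA (starts at byte 3)
Byte[5]=40: 1-byte ASCII. cp=U+0040
Byte[6]=DD: 2-byte lead, need 1 cont bytes. acc=0x1D
Byte[7]=8B: continuation. acc=(acc<<6)|0x0B=0x74B
Completed: cp=U+074B (starts at byte 6)
Byte[8]=E1: 3-byte lead, need 2 cont bytes. acc=0x1
Byte[9]=9A: continuation. acc=(acc<<6)|0x1A=0x5A
Byte[10]=82: continuation. acc=(acc<<6)|0x02=0x1682
Completed: cp=U+1682 (starts at byte 8)
Byte[11]=DD: 2-byte lead, need 1 cont bytes. acc=0x1D
Byte[12]=B8: continuation. acc=(acc<<6)|0x38=0x778
Completed: cp=U+0778 (starts at byte 11)

Answer: 0 3 5 6 8 11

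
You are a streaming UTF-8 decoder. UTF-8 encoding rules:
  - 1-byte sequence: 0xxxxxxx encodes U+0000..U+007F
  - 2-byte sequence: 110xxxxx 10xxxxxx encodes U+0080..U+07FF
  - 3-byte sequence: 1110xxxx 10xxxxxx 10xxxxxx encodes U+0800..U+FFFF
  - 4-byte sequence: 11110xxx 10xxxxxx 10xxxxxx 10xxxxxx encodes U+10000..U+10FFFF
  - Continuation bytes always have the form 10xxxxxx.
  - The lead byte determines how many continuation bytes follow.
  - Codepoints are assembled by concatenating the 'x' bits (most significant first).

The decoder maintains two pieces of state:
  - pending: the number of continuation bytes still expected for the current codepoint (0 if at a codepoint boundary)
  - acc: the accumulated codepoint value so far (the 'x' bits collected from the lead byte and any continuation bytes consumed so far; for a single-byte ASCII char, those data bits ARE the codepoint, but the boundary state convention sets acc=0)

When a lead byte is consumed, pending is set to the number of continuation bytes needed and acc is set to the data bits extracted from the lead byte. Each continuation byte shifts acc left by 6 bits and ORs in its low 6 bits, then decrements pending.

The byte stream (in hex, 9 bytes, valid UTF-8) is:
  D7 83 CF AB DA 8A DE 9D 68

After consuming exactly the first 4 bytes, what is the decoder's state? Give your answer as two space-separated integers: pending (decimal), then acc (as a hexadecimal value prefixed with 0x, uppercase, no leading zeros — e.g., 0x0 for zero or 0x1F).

Answer: 0 0x3EB

Derivation:
Byte[0]=D7: 2-byte lead. pending=1, acc=0x17
Byte[1]=83: continuation. acc=(acc<<6)|0x03=0x5C3, pending=0
Byte[2]=CF: 2-byte lead. pending=1, acc=0xF
Byte[3]=AB: continuation. acc=(acc<<6)|0x2B=0x3EB, pending=0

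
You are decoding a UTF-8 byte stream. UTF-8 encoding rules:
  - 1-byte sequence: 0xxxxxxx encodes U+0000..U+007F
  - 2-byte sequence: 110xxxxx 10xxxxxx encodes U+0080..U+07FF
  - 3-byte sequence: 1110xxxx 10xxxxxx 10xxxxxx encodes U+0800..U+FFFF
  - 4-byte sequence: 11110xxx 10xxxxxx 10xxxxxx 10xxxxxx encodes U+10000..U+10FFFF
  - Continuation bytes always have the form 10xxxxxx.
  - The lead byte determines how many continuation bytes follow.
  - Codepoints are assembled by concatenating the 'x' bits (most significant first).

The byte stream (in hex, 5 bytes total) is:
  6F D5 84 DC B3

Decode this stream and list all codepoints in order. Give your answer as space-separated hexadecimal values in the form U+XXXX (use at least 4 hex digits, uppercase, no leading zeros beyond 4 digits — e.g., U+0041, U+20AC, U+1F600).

Answer: U+006F U+0544 U+0733

Derivation:
Byte[0]=6F: 1-byte ASCII. cp=U+006F
Byte[1]=D5: 2-byte lead, need 1 cont bytes. acc=0x15
Byte[2]=84: continuation. acc=(acc<<6)|0x04=0x544
Completed: cp=U+0544 (starts at byte 1)
Byte[3]=DC: 2-byte lead, need 1 cont bytes. acc=0x1C
Byte[4]=B3: continuation. acc=(acc<<6)|0x33=0x733
Completed: cp=U+0733 (starts at byte 3)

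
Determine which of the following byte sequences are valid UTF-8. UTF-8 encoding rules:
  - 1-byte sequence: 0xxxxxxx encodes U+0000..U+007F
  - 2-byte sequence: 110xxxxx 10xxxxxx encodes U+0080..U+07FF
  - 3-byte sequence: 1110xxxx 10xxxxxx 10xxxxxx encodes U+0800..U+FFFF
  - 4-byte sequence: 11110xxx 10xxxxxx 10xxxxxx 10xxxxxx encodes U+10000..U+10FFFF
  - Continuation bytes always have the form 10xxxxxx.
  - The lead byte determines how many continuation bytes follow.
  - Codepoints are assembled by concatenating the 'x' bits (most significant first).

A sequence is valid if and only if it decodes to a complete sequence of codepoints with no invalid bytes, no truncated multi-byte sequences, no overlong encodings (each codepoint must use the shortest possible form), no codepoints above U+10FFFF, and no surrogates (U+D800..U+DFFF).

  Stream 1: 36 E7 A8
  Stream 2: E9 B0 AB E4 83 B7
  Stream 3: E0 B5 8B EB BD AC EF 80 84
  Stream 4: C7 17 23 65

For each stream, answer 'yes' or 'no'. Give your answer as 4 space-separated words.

Stream 1: error at byte offset 3. INVALID
Stream 2: decodes cleanly. VALID
Stream 3: decodes cleanly. VALID
Stream 4: error at byte offset 1. INVALID

Answer: no yes yes no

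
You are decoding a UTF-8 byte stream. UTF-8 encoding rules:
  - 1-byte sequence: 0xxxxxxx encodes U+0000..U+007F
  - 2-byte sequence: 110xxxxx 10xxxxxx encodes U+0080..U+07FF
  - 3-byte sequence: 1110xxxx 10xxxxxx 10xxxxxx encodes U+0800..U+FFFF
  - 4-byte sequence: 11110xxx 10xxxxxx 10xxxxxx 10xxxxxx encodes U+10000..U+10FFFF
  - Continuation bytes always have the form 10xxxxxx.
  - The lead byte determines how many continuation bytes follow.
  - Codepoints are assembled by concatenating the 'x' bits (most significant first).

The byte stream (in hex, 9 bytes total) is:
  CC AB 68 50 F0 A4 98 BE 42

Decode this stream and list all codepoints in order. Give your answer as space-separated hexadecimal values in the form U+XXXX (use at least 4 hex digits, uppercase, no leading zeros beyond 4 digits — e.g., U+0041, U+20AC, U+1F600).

Byte[0]=CC: 2-byte lead, need 1 cont bytes. acc=0xC
Byte[1]=AB: continuation. acc=(acc<<6)|0x2B=0x32B
Completed: cp=U+032B (starts at byte 0)
Byte[2]=68: 1-byte ASCII. cp=U+0068
Byte[3]=50: 1-byte ASCII. cp=U+0050
Byte[4]=F0: 4-byte lead, need 3 cont bytes. acc=0x0
Byte[5]=A4: continuation. acc=(acc<<6)|0x24=0x24
Byte[6]=98: continuation. acc=(acc<<6)|0x18=0x918
Byte[7]=BE: continuation. acc=(acc<<6)|0x3E=0x2463E
Completed: cp=U+2463E (starts at byte 4)
Byte[8]=42: 1-byte ASCII. cp=U+0042

Answer: U+032B U+0068 U+0050 U+2463E U+0042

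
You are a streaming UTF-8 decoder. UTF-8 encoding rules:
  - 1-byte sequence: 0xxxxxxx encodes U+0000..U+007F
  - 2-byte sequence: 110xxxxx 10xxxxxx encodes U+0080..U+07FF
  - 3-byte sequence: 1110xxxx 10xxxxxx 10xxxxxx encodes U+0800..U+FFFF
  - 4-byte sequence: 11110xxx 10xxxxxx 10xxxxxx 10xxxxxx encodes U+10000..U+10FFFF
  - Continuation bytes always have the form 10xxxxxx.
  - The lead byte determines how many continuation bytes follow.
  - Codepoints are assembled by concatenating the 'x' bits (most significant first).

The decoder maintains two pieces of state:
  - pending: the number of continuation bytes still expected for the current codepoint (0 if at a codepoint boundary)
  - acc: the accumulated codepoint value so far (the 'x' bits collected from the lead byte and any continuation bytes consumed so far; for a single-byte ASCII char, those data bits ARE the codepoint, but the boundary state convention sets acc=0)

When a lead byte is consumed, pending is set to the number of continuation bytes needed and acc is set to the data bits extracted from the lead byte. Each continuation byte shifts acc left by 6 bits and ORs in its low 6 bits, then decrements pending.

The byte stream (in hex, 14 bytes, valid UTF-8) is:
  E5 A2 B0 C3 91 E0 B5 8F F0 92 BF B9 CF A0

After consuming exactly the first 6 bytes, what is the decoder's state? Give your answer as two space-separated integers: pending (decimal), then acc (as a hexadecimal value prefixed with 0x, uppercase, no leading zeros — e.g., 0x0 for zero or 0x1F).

Byte[0]=E5: 3-byte lead. pending=2, acc=0x5
Byte[1]=A2: continuation. acc=(acc<<6)|0x22=0x162, pending=1
Byte[2]=B0: continuation. acc=(acc<<6)|0x30=0x58B0, pending=0
Byte[3]=C3: 2-byte lead. pending=1, acc=0x3
Byte[4]=91: continuation. acc=(acc<<6)|0x11=0xD1, pending=0
Byte[5]=E0: 3-byte lead. pending=2, acc=0x0

Answer: 2 0x0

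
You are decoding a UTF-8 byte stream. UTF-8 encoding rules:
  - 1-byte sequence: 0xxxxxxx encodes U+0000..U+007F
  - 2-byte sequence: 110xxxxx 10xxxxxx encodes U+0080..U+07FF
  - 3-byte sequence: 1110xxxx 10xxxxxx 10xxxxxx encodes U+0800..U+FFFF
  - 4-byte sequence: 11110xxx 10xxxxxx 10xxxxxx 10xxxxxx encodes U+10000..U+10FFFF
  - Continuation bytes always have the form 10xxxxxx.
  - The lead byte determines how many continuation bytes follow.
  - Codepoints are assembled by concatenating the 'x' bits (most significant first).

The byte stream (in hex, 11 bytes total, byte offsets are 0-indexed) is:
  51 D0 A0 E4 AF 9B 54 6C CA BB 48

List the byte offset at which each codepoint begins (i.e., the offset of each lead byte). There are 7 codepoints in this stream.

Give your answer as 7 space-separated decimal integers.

Byte[0]=51: 1-byte ASCII. cp=U+0051
Byte[1]=D0: 2-byte lead, need 1 cont bytes. acc=0x10
Byte[2]=A0: continuation. acc=(acc<<6)|0x20=0x420
Completed: cp=U+0420 (starts at byte 1)
Byte[3]=E4: 3-byte lead, need 2 cont bytes. acc=0x4
Byte[4]=AF: continuation. acc=(acc<<6)|0x2F=0x12F
Byte[5]=9B: continuation. acc=(acc<<6)|0x1B=0x4BDB
Completed: cp=U+4BDB (starts at byte 3)
Byte[6]=54: 1-byte ASCII. cp=U+0054
Byte[7]=6C: 1-byte ASCII. cp=U+006C
Byte[8]=CA: 2-byte lead, need 1 cont bytes. acc=0xA
Byte[9]=BB: continuation. acc=(acc<<6)|0x3B=0x2BB
Completed: cp=U+02BB (starts at byte 8)
Byte[10]=48: 1-byte ASCII. cp=U+0048

Answer: 0 1 3 6 7 8 10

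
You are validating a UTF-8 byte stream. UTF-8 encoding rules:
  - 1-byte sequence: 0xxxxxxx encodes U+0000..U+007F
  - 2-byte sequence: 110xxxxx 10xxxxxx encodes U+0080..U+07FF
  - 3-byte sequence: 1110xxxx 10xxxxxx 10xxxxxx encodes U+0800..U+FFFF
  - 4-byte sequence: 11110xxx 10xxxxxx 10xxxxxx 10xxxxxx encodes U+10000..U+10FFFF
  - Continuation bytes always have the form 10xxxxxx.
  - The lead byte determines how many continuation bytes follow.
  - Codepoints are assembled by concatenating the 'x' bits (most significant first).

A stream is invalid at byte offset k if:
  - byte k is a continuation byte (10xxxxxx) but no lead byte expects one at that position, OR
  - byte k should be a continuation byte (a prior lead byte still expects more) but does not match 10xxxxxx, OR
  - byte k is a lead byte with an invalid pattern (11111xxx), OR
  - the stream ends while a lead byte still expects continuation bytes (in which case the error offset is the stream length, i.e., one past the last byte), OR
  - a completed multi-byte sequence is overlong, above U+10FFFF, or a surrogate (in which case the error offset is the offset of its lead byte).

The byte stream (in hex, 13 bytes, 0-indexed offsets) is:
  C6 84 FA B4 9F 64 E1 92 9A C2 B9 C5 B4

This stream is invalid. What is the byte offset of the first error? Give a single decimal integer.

Answer: 2

Derivation:
Byte[0]=C6: 2-byte lead, need 1 cont bytes. acc=0x6
Byte[1]=84: continuation. acc=(acc<<6)|0x04=0x184
Completed: cp=U+0184 (starts at byte 0)
Byte[2]=FA: INVALID lead byte (not 0xxx/110x/1110/11110)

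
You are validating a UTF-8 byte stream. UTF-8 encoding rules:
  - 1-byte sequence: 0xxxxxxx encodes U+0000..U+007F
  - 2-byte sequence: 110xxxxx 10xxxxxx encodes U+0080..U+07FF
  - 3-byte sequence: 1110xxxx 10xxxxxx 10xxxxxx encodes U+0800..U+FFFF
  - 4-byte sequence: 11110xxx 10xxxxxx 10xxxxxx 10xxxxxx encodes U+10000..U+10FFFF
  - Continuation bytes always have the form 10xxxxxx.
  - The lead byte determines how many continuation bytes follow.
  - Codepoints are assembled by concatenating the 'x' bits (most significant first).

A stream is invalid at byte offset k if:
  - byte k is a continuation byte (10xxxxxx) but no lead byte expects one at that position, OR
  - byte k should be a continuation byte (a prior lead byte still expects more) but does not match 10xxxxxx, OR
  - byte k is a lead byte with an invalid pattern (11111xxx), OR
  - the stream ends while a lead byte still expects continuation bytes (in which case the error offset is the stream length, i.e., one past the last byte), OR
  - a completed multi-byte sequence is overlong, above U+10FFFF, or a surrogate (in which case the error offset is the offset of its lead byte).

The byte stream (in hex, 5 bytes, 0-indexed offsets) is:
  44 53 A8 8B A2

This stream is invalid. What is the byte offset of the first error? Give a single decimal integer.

Byte[0]=44: 1-byte ASCII. cp=U+0044
Byte[1]=53: 1-byte ASCII. cp=U+0053
Byte[2]=A8: INVALID lead byte (not 0xxx/110x/1110/11110)

Answer: 2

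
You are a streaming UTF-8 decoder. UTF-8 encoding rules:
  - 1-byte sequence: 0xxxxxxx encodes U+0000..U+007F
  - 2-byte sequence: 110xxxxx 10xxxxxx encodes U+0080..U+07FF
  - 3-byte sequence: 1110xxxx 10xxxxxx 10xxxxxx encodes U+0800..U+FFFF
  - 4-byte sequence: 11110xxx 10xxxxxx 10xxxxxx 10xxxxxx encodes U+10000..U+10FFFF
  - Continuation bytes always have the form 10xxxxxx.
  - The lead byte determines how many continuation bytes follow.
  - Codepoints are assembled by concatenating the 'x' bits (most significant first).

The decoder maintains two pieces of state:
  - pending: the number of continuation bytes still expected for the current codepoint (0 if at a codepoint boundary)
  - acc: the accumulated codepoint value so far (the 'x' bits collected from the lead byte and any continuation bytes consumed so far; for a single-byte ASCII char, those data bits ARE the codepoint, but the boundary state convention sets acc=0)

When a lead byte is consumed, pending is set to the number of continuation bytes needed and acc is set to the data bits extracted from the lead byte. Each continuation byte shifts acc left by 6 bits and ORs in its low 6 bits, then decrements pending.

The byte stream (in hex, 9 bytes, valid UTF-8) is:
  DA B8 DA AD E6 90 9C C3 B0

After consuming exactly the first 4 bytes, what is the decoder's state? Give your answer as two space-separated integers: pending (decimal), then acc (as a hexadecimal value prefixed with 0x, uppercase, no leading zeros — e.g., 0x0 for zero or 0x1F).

Byte[0]=DA: 2-byte lead. pending=1, acc=0x1A
Byte[1]=B8: continuation. acc=(acc<<6)|0x38=0x6B8, pending=0
Byte[2]=DA: 2-byte lead. pending=1, acc=0x1A
Byte[3]=AD: continuation. acc=(acc<<6)|0x2D=0x6AD, pending=0

Answer: 0 0x6AD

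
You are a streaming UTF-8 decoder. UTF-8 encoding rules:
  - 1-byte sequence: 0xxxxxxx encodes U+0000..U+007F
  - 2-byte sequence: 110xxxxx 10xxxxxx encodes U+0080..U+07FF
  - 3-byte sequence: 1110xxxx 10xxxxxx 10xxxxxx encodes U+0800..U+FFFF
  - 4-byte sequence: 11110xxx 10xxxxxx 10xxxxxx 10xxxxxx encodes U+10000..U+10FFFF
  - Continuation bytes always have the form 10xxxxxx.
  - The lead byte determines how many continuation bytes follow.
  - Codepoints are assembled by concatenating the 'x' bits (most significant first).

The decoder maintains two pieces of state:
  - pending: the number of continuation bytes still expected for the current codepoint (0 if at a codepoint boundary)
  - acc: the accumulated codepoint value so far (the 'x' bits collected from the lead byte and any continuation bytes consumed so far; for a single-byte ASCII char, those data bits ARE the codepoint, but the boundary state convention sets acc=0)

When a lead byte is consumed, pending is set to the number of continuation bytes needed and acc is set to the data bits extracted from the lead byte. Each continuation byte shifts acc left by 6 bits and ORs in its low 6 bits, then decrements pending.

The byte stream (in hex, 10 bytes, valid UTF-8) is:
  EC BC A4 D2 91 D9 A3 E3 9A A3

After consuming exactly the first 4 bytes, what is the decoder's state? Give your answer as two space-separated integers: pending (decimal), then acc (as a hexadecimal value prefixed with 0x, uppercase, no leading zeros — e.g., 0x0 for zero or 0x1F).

Answer: 1 0x12

Derivation:
Byte[0]=EC: 3-byte lead. pending=2, acc=0xC
Byte[1]=BC: continuation. acc=(acc<<6)|0x3C=0x33C, pending=1
Byte[2]=A4: continuation. acc=(acc<<6)|0x24=0xCF24, pending=0
Byte[3]=D2: 2-byte lead. pending=1, acc=0x12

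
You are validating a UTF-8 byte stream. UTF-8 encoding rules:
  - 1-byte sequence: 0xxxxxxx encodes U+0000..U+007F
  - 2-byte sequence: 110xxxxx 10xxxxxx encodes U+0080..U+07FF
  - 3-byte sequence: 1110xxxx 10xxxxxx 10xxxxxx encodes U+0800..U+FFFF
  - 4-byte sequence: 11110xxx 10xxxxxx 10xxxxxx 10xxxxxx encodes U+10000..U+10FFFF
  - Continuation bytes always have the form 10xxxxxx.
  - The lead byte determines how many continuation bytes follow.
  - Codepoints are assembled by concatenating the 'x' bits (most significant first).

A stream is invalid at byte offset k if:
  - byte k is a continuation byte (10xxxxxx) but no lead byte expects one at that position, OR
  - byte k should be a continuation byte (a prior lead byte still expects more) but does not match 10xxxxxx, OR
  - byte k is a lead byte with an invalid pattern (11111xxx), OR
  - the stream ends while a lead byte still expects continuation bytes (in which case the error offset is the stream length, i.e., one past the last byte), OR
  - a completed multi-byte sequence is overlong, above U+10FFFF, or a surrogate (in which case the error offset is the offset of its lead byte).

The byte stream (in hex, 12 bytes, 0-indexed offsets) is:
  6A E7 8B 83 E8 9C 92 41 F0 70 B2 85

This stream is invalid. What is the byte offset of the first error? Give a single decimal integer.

Answer: 9

Derivation:
Byte[0]=6A: 1-byte ASCII. cp=U+006A
Byte[1]=E7: 3-byte lead, need 2 cont bytes. acc=0x7
Byte[2]=8B: continuation. acc=(acc<<6)|0x0B=0x1CB
Byte[3]=83: continuation. acc=(acc<<6)|0x03=0x72C3
Completed: cp=U+72C3 (starts at byte 1)
Byte[4]=E8: 3-byte lead, need 2 cont bytes. acc=0x8
Byte[5]=9C: continuation. acc=(acc<<6)|0x1C=0x21C
Byte[6]=92: continuation. acc=(acc<<6)|0x12=0x8712
Completed: cp=U+8712 (starts at byte 4)
Byte[7]=41: 1-byte ASCII. cp=U+0041
Byte[8]=F0: 4-byte lead, need 3 cont bytes. acc=0x0
Byte[9]=70: expected 10xxxxxx continuation. INVALID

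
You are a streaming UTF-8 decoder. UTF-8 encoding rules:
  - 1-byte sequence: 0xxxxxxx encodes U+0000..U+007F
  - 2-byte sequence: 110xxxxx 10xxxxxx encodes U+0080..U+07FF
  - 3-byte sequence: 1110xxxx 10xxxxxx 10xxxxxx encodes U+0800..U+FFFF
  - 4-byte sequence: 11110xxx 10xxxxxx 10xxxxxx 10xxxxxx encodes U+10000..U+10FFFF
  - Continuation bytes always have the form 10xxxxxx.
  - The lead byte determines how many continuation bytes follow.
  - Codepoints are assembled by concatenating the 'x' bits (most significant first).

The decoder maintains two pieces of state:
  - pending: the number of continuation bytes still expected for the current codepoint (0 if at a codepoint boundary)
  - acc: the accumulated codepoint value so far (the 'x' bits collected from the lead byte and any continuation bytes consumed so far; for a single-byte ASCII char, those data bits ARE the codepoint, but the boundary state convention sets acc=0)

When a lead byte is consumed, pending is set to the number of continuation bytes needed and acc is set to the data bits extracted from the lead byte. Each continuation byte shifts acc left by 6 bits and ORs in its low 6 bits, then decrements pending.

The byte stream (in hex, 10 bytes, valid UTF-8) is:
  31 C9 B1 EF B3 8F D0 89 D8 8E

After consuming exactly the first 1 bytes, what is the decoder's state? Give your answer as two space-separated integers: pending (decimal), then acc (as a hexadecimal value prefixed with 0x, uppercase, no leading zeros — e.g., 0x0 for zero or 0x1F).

Byte[0]=31: 1-byte. pending=0, acc=0x0

Answer: 0 0x0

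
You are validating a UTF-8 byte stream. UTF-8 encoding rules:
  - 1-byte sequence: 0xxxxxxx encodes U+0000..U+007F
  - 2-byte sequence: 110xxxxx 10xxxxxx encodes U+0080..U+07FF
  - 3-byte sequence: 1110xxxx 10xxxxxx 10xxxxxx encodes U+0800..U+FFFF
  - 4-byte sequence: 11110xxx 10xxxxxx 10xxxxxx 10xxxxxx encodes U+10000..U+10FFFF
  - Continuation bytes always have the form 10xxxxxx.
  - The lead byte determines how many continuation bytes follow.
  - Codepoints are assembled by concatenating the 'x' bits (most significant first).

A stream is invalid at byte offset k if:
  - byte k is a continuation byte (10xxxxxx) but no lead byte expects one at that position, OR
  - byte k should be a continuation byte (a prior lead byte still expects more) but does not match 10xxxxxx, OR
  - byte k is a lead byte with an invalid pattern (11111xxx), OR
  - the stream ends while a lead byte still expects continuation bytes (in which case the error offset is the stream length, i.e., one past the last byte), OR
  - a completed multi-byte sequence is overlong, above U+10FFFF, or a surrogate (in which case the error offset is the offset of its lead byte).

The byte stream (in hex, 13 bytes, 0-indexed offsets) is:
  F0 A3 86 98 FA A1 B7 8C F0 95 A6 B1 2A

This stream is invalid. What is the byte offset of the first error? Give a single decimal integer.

Answer: 4

Derivation:
Byte[0]=F0: 4-byte lead, need 3 cont bytes. acc=0x0
Byte[1]=A3: continuation. acc=(acc<<6)|0x23=0x23
Byte[2]=86: continuation. acc=(acc<<6)|0x06=0x8C6
Byte[3]=98: continuation. acc=(acc<<6)|0x18=0x23198
Completed: cp=U+23198 (starts at byte 0)
Byte[4]=FA: INVALID lead byte (not 0xxx/110x/1110/11110)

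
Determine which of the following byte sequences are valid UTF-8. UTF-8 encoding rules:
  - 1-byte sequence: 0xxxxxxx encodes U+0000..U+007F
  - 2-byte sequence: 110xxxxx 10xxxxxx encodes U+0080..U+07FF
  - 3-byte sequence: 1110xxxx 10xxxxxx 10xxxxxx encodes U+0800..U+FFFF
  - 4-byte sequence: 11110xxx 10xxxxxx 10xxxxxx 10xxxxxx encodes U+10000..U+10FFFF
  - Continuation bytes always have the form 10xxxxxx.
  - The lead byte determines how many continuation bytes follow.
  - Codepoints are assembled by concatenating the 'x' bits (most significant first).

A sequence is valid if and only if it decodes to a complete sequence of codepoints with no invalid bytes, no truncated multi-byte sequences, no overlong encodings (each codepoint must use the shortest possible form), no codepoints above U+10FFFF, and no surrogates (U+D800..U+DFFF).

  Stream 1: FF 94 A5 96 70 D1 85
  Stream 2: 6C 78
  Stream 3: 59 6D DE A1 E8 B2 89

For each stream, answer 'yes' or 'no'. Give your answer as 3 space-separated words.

Stream 1: error at byte offset 0. INVALID
Stream 2: decodes cleanly. VALID
Stream 3: decodes cleanly. VALID

Answer: no yes yes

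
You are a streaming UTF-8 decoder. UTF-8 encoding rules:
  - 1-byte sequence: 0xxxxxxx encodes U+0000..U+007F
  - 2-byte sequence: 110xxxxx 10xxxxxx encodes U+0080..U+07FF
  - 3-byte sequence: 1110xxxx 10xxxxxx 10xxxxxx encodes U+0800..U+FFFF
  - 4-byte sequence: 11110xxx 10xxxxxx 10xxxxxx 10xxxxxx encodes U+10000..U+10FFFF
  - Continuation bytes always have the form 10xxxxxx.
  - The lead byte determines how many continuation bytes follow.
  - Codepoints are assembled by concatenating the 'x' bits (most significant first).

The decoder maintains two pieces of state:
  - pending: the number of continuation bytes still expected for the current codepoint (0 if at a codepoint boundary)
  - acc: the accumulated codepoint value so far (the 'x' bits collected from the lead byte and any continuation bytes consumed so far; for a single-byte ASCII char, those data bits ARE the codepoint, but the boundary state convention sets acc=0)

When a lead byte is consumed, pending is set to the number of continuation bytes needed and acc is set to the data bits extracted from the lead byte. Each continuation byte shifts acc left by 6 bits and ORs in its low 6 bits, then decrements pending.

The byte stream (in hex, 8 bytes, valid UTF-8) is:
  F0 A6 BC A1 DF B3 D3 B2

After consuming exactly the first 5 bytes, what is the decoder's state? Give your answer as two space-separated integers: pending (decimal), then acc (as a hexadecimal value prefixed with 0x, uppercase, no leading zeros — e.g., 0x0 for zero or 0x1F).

Byte[0]=F0: 4-byte lead. pending=3, acc=0x0
Byte[1]=A6: continuation. acc=(acc<<6)|0x26=0x26, pending=2
Byte[2]=BC: continuation. acc=(acc<<6)|0x3C=0x9BC, pending=1
Byte[3]=A1: continuation. acc=(acc<<6)|0x21=0x26F21, pending=0
Byte[4]=DF: 2-byte lead. pending=1, acc=0x1F

Answer: 1 0x1F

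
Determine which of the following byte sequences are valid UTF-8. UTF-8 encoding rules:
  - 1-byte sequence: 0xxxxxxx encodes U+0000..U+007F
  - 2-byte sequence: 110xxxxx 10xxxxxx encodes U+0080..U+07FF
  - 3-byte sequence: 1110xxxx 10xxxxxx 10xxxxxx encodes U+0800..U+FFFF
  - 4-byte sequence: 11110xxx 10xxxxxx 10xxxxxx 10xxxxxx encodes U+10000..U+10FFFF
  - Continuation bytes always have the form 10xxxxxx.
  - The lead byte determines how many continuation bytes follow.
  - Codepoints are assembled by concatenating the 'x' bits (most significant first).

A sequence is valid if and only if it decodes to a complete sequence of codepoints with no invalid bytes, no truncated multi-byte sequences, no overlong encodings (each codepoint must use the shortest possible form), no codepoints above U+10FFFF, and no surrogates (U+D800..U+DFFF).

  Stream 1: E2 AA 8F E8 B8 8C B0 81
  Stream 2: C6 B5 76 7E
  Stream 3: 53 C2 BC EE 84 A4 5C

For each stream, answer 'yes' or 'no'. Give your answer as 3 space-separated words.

Stream 1: error at byte offset 6. INVALID
Stream 2: decodes cleanly. VALID
Stream 3: decodes cleanly. VALID

Answer: no yes yes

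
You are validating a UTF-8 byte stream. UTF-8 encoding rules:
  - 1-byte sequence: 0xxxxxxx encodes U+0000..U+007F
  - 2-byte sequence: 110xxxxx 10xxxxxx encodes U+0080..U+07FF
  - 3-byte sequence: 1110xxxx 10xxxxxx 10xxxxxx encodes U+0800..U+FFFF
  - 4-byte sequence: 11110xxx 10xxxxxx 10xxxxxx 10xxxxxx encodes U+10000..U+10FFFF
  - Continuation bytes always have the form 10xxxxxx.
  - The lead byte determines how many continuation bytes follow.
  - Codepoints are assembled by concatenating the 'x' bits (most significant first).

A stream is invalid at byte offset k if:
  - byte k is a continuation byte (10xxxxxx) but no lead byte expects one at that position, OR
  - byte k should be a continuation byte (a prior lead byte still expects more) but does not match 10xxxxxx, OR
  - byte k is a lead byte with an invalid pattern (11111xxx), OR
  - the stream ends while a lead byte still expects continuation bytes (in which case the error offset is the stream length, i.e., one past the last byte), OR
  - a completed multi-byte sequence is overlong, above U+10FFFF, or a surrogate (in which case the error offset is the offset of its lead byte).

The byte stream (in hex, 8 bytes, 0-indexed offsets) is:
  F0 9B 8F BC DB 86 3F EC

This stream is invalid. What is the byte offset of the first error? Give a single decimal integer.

Answer: 8

Derivation:
Byte[0]=F0: 4-byte lead, need 3 cont bytes. acc=0x0
Byte[1]=9B: continuation. acc=(acc<<6)|0x1B=0x1B
Byte[2]=8F: continuation. acc=(acc<<6)|0x0F=0x6CF
Byte[3]=BC: continuation. acc=(acc<<6)|0x3C=0x1B3FC
Completed: cp=U+1B3FC (starts at byte 0)
Byte[4]=DB: 2-byte lead, need 1 cont bytes. acc=0x1B
Byte[5]=86: continuation. acc=(acc<<6)|0x06=0x6C6
Completed: cp=U+06C6 (starts at byte 4)
Byte[6]=3F: 1-byte ASCII. cp=U+003F
Byte[7]=EC: 3-byte lead, need 2 cont bytes. acc=0xC
Byte[8]: stream ended, expected continuation. INVALID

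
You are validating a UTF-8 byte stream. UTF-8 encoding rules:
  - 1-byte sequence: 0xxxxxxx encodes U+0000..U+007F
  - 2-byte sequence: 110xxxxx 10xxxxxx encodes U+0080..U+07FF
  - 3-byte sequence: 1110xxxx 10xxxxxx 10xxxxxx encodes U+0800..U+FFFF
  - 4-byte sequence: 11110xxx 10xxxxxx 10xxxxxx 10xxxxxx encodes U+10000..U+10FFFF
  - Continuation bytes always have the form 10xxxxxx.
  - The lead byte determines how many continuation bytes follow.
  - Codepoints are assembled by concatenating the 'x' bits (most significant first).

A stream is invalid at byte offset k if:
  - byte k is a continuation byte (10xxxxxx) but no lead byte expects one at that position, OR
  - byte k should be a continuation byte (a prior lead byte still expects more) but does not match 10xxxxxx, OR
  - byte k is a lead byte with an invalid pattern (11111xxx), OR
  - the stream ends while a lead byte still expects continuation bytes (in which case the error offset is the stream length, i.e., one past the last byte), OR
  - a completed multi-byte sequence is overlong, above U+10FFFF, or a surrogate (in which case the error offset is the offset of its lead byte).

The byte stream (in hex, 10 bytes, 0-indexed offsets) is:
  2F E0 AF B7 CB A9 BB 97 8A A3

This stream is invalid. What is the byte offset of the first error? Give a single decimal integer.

Answer: 6

Derivation:
Byte[0]=2F: 1-byte ASCII. cp=U+002F
Byte[1]=E0: 3-byte lead, need 2 cont bytes. acc=0x0
Byte[2]=AF: continuation. acc=(acc<<6)|0x2F=0x2F
Byte[3]=B7: continuation. acc=(acc<<6)|0x37=0xBF7
Completed: cp=U+0BF7 (starts at byte 1)
Byte[4]=CB: 2-byte lead, need 1 cont bytes. acc=0xB
Byte[5]=A9: continuation. acc=(acc<<6)|0x29=0x2E9
Completed: cp=U+02E9 (starts at byte 4)
Byte[6]=BB: INVALID lead byte (not 0xxx/110x/1110/11110)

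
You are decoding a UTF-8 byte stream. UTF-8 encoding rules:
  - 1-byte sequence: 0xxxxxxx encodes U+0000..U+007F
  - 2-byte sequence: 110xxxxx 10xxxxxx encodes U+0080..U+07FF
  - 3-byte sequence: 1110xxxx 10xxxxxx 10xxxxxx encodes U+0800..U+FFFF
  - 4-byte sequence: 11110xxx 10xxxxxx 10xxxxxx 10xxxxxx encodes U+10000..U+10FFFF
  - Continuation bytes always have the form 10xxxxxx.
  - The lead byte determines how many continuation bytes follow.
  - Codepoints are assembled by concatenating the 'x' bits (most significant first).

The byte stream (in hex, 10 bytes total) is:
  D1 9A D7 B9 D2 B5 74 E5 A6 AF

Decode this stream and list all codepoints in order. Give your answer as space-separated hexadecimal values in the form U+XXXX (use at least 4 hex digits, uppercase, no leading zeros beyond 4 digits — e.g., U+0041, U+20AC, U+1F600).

Byte[0]=D1: 2-byte lead, need 1 cont bytes. acc=0x11
Byte[1]=9A: continuation. acc=(acc<<6)|0x1A=0x45A
Completed: cp=U+045A (starts at byte 0)
Byte[2]=D7: 2-byte lead, need 1 cont bytes. acc=0x17
Byte[3]=B9: continuation. acc=(acc<<6)|0x39=0x5F9
Completed: cp=U+05F9 (starts at byte 2)
Byte[4]=D2: 2-byte lead, need 1 cont bytes. acc=0x12
Byte[5]=B5: continuation. acc=(acc<<6)|0x35=0x4B5
Completed: cp=U+04B5 (starts at byte 4)
Byte[6]=74: 1-byte ASCII. cp=U+0074
Byte[7]=E5: 3-byte lead, need 2 cont bytes. acc=0x5
Byte[8]=A6: continuation. acc=(acc<<6)|0x26=0x166
Byte[9]=AF: continuation. acc=(acc<<6)|0x2F=0x59AF
Completed: cp=U+59AF (starts at byte 7)

Answer: U+045A U+05F9 U+04B5 U+0074 U+59AF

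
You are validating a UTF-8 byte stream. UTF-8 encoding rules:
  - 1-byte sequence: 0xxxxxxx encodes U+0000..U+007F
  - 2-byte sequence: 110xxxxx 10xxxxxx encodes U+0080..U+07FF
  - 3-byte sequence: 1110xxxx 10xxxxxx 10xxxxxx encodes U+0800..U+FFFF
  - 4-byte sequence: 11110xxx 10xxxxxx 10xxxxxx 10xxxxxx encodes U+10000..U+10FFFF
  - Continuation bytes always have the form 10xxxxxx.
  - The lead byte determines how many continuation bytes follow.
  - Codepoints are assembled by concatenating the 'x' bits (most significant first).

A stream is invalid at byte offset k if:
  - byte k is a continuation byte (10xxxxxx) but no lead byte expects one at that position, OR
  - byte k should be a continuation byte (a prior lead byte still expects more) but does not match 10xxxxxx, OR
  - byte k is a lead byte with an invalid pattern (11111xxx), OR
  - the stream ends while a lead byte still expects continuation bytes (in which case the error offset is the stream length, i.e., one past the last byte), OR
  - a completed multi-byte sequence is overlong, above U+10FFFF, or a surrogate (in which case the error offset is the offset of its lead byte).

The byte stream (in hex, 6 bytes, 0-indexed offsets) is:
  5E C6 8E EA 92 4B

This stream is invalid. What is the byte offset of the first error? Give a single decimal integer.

Byte[0]=5E: 1-byte ASCII. cp=U+005E
Byte[1]=C6: 2-byte lead, need 1 cont bytes. acc=0x6
Byte[2]=8E: continuation. acc=(acc<<6)|0x0E=0x18E
Completed: cp=U+018E (starts at byte 1)
Byte[3]=EA: 3-byte lead, need 2 cont bytes. acc=0xA
Byte[4]=92: continuation. acc=(acc<<6)|0x12=0x292
Byte[5]=4B: expected 10xxxxxx continuation. INVALID

Answer: 5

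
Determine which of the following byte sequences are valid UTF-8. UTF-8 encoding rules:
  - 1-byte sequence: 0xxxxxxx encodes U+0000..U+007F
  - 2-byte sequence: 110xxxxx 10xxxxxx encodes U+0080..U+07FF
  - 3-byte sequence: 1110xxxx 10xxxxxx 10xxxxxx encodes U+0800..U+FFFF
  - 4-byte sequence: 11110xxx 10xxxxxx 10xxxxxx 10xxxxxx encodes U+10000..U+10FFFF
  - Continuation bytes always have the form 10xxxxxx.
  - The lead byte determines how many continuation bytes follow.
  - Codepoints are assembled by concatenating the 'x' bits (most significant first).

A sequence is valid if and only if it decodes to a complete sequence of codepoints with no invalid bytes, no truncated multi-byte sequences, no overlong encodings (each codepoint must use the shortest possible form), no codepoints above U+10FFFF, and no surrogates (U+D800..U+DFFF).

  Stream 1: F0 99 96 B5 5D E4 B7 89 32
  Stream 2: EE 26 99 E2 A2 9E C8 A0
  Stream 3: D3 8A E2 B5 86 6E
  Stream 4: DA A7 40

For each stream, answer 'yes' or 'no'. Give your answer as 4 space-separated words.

Answer: yes no yes yes

Derivation:
Stream 1: decodes cleanly. VALID
Stream 2: error at byte offset 1. INVALID
Stream 3: decodes cleanly. VALID
Stream 4: decodes cleanly. VALID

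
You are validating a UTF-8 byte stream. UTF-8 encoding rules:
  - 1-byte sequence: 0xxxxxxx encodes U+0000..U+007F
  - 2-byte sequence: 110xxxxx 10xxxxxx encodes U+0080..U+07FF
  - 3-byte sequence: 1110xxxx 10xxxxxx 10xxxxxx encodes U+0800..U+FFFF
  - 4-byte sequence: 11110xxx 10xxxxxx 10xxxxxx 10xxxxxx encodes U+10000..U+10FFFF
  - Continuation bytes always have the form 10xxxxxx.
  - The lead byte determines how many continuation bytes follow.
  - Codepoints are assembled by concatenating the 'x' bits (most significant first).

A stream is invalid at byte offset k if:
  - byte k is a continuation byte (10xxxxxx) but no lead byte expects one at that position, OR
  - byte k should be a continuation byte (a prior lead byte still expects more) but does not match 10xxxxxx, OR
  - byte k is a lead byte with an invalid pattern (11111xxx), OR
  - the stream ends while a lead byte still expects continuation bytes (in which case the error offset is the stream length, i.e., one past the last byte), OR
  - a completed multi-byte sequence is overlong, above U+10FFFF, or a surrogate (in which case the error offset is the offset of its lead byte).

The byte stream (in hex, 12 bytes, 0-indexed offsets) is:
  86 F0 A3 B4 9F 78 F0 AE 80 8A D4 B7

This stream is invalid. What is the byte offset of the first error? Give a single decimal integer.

Answer: 0

Derivation:
Byte[0]=86: INVALID lead byte (not 0xxx/110x/1110/11110)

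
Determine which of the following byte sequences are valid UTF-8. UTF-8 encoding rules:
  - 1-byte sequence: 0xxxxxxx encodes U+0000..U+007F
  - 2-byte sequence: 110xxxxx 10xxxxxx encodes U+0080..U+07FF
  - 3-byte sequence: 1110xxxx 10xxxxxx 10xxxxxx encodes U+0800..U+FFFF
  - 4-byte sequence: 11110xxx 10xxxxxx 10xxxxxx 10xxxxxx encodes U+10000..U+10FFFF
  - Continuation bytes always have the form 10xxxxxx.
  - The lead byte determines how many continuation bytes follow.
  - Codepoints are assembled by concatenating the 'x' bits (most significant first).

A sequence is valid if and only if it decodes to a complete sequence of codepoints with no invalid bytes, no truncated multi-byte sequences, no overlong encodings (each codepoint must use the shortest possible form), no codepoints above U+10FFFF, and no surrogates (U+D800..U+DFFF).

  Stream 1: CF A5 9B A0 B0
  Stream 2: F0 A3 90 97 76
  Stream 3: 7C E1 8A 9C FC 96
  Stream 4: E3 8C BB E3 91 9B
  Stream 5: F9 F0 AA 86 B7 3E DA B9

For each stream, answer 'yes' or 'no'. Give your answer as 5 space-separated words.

Answer: no yes no yes no

Derivation:
Stream 1: error at byte offset 2. INVALID
Stream 2: decodes cleanly. VALID
Stream 3: error at byte offset 4. INVALID
Stream 4: decodes cleanly. VALID
Stream 5: error at byte offset 0. INVALID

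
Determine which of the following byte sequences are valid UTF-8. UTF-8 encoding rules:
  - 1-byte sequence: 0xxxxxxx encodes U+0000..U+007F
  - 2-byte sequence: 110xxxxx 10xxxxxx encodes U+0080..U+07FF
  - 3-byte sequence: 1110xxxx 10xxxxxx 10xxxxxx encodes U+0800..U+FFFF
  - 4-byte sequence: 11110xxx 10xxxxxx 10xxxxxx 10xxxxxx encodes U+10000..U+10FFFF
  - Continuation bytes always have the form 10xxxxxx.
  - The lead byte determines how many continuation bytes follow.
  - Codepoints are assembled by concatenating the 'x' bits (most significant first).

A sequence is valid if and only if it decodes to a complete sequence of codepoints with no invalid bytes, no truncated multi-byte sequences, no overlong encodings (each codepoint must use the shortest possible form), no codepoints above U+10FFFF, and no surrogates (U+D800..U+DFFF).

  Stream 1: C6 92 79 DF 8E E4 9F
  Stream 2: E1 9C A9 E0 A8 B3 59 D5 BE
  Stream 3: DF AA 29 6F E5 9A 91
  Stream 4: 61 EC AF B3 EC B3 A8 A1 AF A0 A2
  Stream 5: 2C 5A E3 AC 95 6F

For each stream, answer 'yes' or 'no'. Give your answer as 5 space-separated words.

Answer: no yes yes no yes

Derivation:
Stream 1: error at byte offset 7. INVALID
Stream 2: decodes cleanly. VALID
Stream 3: decodes cleanly. VALID
Stream 4: error at byte offset 7. INVALID
Stream 5: decodes cleanly. VALID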